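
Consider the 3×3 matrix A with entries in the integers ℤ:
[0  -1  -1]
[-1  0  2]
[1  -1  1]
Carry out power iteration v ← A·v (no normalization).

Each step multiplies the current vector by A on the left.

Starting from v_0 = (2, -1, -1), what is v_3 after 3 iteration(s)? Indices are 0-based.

v_0 = (2, -1, -1).
v_1 = A·v_0 = (2, -4, 2).
v_2 = A·v_1 = (2, 2, 8).
v_3 = A·v_2 = (-10, 14, 8).

v_3 = (-10, 14, 8)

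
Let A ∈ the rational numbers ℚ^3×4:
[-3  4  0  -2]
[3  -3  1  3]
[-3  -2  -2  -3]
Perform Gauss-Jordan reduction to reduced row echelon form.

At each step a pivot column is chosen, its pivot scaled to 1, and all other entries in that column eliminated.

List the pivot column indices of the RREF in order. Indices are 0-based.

pivot columns: 0, 1, 2

pivot(0,0)=-3: scale R0 → (1, -4/3, 0, 2/3)
  clear (1,0): R1 −= (3)R0 → (0, 1, 1, 1)
  clear (2,0): R2 −= (-3)R0 → (0, -6, -2, -1)
pivot(1,1)=1: scale R1 → (0, 1, 1, 1)
  clear (0,1): R0 −= (-4/3)R1 → (1, 0, 4/3, 2)
  clear (2,1): R2 −= (-6)R1 → (0, 0, 4, 5)
pivot(2,2)=4: scale R2 → (0, 0, 1, 5/4)
  clear (0,2): R0 −= (4/3)R2 → (1, 0, 0, 1/3)
  clear (1,2): R1 −= (1)R2 → (0, 1, 0, -1/4)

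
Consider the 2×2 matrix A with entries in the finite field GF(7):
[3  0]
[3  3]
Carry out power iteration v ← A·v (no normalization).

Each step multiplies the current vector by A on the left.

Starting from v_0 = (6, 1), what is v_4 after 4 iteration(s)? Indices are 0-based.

v_0 = (6, 1).
v_1 = A·v_0 = (4, 0).
v_2 = A·v_1 = (5, 5).
v_3 = A·v_2 = (1, 2).
v_4 = A·v_3 = (3, 2).

v_4 = (3, 2)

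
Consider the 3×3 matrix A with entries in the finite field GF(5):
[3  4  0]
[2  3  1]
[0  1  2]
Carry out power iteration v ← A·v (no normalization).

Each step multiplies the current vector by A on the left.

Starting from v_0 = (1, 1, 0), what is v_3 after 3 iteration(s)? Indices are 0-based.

v_0 = (1, 1, 0).
v_1 = A·v_0 = (2, 0, 1).
v_2 = A·v_1 = (1, 0, 2).
v_3 = A·v_2 = (3, 4, 4).

v_3 = (3, 4, 4)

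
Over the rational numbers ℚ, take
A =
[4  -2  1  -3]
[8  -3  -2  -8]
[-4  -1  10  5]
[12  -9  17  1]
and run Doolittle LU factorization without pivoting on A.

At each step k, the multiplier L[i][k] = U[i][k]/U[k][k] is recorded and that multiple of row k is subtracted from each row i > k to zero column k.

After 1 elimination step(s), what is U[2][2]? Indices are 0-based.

[col 0] pivot 4
  R1 -= 2*R0 → (0, 1, -4, -2)  (L[1][0] := 2)
  R2 -= -1*R0 → (0, -3, 11, 2)  (L[2][0] := -1)
  R3 -= 3*R0 → (0, -3, 14, 10)  (L[3][0] := 3)

U[2][2] = 11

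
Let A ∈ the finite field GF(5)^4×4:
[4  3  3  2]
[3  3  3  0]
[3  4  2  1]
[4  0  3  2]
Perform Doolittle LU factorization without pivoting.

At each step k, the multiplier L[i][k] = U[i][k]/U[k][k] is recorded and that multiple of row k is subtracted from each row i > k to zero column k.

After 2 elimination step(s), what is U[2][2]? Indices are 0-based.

Step 1: pivot at (0,0) is 4.
  row1 ← row1 − (2)·row0  ⇒  L[1][0]=2, U row1=(0, 2, 2, 1)
  row2 ← row2 − (2)·row0  ⇒  L[2][0]=2, U row2=(0, 3, 1, 2)
  row3 ← row3 − (1)·row0  ⇒  L[3][0]=1, U row3=(0, 2, 0, 0)
Step 2: pivot at (1,1) is 2.
  row2 ← row2 − (4)·row1  ⇒  L[2][1]=4, U row2=(0, 0, 3, 3)
  row3 ← row3 − (1)·row1  ⇒  L[3][1]=1, U row3=(0, 0, 3, 4)

U[2][2] = 3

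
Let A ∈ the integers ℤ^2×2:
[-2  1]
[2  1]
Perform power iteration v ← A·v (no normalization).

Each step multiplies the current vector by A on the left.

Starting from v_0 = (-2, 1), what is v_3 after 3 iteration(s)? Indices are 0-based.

v_0 = (-2, 1).
v_1 = A·v_0 = (5, -3).
v_2 = A·v_1 = (-13, 7).
v_3 = A·v_2 = (33, -19).

v_3 = (33, -19)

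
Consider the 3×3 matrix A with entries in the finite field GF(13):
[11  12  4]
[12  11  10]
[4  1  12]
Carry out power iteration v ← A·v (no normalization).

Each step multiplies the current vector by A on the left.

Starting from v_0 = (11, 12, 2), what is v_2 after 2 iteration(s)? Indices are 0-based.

v_2 = (10, 11, 9)

v_0 = (11, 12, 2).
v_1 = A·v_0 = (0, 11, 2).
v_2 = A·v_1 = (10, 11, 9).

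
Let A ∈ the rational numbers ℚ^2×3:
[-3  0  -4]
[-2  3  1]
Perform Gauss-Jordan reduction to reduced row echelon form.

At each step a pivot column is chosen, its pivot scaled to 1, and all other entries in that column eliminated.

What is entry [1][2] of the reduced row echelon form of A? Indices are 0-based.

pivot(0,0)=-3: scale R0 → (1, 0, 4/3)
  clear (1,0): R1 −= (-2)R0 → (0, 3, 11/3)
pivot(1,1)=3: scale R1 → (0, 1, 11/9)

M[1][2] = 11/9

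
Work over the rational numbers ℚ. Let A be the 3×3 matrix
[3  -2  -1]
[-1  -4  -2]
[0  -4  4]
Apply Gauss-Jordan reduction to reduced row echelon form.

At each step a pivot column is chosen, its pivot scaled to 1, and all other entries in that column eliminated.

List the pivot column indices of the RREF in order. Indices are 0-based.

pivot columns: 0, 1, 2

[1] R0 /= 3  ⇒  (1, -2/3, -1/3)
     R1 -= -1·R0  ⇒  (0, -14/3, -7/3)
[2] R1 /= -14/3  ⇒  (0, 1, 1/2)
     R0 -= -2/3·R1  ⇒  (1, 0, 0)
     R2 -= -4·R1  ⇒  (0, 0, 6)
[3] R2 /= 6  ⇒  (0, 0, 1)
     R1 -= 1/2·R2  ⇒  (0, 1, 0)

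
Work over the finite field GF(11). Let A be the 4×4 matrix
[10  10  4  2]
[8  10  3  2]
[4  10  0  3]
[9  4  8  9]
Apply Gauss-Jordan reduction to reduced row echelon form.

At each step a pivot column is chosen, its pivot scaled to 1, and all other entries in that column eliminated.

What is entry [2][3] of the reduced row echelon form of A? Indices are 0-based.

[1] R0 /= 10  ⇒  (1, 1, 7, 9)
     R1 -= 8·R0  ⇒  (0, 2, 2, 7)
     R2 -= 4·R0  ⇒  (0, 6, 5, 0)
     R3 -= 9·R0  ⇒  (0, 6, 0, 5)
[2] R1 /= 2  ⇒  (0, 1, 1, 9)
     R0 -= 1·R1  ⇒  (1, 0, 6, 0)
     R2 -= 6·R1  ⇒  (0, 0, 10, 1)
     R3 -= 6·R1  ⇒  (0, 0, 5, 6)
[3] R2 /= 10  ⇒  (0, 0, 1, 10)
     R0 -= 6·R2  ⇒  (1, 0, 0, 6)
     R1 -= 1·R2  ⇒  (0, 1, 0, 10)
     R3 -= 5·R2  ⇒  (0, 0, 0, 0)
column 3 empty below row 3

M[2][3] = 10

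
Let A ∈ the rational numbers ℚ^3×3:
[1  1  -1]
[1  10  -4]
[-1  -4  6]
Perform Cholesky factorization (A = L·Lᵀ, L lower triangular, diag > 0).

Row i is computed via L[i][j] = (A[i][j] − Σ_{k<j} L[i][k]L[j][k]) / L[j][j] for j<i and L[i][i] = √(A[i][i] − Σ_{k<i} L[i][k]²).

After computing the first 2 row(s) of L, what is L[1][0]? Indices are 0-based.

L[1][0] = 1

Step 1: L[0][0] = √(1) = 1.
  L[1][0] = (1) / L[0][0] = 1.
Step 2: L[1][1] = √(9) = 3.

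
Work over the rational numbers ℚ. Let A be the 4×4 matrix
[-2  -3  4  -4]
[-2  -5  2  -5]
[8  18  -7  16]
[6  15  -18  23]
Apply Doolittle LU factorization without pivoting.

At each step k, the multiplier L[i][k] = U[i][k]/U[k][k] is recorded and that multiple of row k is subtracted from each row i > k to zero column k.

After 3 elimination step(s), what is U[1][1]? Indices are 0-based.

[col 0] pivot -2
  R1 -= 1*R0 → (0, -2, -2, -1)  (L[1][0] := 1)
  R2 -= -4*R0 → (0, 6, 9, 0)  (L[2][0] := -4)
  R3 -= -3*R0 → (0, 6, -6, 11)  (L[3][0] := -3)
[col 1] pivot -2
  R2 -= -3*R1 → (0, 0, 3, -3)  (L[2][1] := -3)
  R3 -= -3*R1 → (0, 0, -12, 8)  (L[3][1] := -3)
[col 2] pivot 3
  R3 -= -4*R2 → (0, 0, 0, -4)  (L[3][2] := -4)

U[1][1] = -2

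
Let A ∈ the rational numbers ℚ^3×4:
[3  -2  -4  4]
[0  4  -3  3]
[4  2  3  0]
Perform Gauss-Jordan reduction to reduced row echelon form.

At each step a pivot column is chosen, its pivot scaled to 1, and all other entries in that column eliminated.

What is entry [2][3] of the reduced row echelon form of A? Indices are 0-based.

M[2][3] = -53/71

pivot(0,0)=3: scale R0 → (1, -2/3, -4/3, 4/3)
  clear (2,0): R2 −= (4)R0 → (0, 14/3, 25/3, -16/3)
pivot(1,1)=4: scale R1 → (0, 1, -3/4, 3/4)
  clear (0,1): R0 −= (-2/3)R1 → (1, 0, -11/6, 11/6)
  clear (2,1): R2 −= (14/3)R1 → (0, 0, 71/6, -53/6)
pivot(2,2)=71/6: scale R2 → (0, 0, 1, -53/71)
  clear (0,2): R0 −= (-11/6)R2 → (1, 0, 0, 33/71)
  clear (1,2): R1 −= (-3/4)R2 → (0, 1, 0, 27/142)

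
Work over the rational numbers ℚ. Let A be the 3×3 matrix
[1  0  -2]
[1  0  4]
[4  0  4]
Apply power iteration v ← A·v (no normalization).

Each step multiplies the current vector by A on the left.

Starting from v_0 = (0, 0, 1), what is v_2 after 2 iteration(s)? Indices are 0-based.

v_0 = (0, 0, 1).
v_1 = A·v_0 = (-2, 4, 4).
v_2 = A·v_1 = (-10, 14, 8).

v_2 = (-10, 14, 8)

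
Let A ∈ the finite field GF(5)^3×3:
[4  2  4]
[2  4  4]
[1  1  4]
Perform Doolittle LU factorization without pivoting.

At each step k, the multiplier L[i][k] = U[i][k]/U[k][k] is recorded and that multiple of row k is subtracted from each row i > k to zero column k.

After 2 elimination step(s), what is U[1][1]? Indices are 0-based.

k=0: U[0][0]=4
  eliminate (1,0): mult=3, new row 1: (0, 3, 2); set L[1][0]=3
  eliminate (2,0): mult=4, new row 2: (0, 3, 3); set L[2][0]=4
k=1: U[1][1]=3
  eliminate (2,1): mult=1, new row 2: (0, 0, 1); set L[2][1]=1

U[1][1] = 3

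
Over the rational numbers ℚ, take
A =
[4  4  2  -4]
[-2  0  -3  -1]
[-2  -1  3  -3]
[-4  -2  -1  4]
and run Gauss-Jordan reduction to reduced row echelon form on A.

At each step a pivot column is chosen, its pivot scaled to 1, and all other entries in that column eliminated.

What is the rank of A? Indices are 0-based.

pivot(0,0)=4: scale R0 → (1, 1, 1/2, -1)
  clear (1,0): R1 −= (-2)R0 → (0, 2, -2, -3)
  clear (2,0): R2 −= (-2)R0 → (0, 1, 4, -5)
  clear (3,0): R3 −= (-4)R0 → (0, 2, 1, 0)
pivot(1,1)=2: scale R1 → (0, 1, -1, -3/2)
  clear (0,1): R0 −= (1)R1 → (1, 0, 3/2, 1/2)
  clear (2,1): R2 −= (1)R1 → (0, 0, 5, -7/2)
  clear (3,1): R3 −= (2)R1 → (0, 0, 3, 3)
pivot(2,2)=5: scale R2 → (0, 0, 1, -7/10)
  clear (0,2): R0 −= (3/2)R2 → (1, 0, 0, 31/20)
  clear (1,2): R1 −= (-1)R2 → (0, 1, 0, -11/5)
  clear (3,2): R3 −= (3)R2 → (0, 0, 0, 51/10)
pivot(3,3)=51/10: scale R3 → (0, 0, 0, 1)
  clear (0,3): R0 −= (31/20)R3 → (1, 0, 0, 0)
  clear (1,3): R1 −= (-11/5)R3 → (0, 1, 0, 0)
  clear (2,3): R2 −= (-7/10)R3 → (0, 0, 1, 0)

rank = 4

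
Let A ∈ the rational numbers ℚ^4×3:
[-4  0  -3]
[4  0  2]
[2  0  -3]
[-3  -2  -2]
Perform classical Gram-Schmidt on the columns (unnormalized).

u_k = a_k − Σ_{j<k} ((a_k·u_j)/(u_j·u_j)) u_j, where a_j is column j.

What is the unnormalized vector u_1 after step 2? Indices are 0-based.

u_1 = (8/15, -8/15, -4/15, -8/5)

Step 1: u_0 = a_0 = (-4, 4, 2, -3).
Step 2: u_1 = a_1 − (2/15)·u_0 = (8/15, -8/15, -4/15, -8/5).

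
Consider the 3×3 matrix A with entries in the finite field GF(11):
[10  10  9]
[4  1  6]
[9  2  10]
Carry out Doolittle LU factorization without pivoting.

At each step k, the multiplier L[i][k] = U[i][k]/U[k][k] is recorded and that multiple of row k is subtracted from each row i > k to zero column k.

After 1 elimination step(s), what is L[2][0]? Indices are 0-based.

L[2][0] = 2

k=0: U[0][0]=10
  eliminate (1,0): mult=7, new row 1: (0, 8, 9); set L[1][0]=7
  eliminate (2,0): mult=2, new row 2: (0, 4, 3); set L[2][0]=2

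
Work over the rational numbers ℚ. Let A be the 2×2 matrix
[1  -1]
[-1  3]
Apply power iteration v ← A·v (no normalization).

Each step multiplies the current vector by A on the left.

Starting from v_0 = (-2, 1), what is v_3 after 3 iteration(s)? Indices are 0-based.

v_3 = (-26, 62)

v_0 = (-2, 1).
v_1 = A·v_0 = (-3, 5).
v_2 = A·v_1 = (-8, 18).
v_3 = A·v_2 = (-26, 62).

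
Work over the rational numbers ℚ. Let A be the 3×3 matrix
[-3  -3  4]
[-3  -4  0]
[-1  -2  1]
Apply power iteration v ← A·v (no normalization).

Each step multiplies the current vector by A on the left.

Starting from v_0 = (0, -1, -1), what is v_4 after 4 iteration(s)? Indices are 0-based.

v_0 = (0, -1, -1).
v_1 = A·v_0 = (-1, 4, 1).
v_2 = A·v_1 = (-5, -13, -6).
v_3 = A·v_2 = (30, 67, 25).
v_4 = A·v_3 = (-191, -358, -139).

v_4 = (-191, -358, -139)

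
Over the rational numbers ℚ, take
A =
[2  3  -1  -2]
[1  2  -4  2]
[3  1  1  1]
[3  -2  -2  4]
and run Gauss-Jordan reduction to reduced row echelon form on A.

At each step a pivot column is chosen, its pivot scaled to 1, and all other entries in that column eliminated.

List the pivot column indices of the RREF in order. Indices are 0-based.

pivot columns: 0, 1, 2, 3

step 1: normalize row 0 (÷2) = (1, 3/2, -1/2, -1)
  row 1: subtract 1×row0 = (0, 1/2, -7/2, 3)
  row 2: subtract 3×row0 = (0, -7/2, 5/2, 4)
  row 3: subtract 3×row0 = (0, -13/2, -1/2, 7)
step 2: normalize row 1 (÷1/2) = (0, 1, -7, 6)
  row 0: subtract 3/2×row1 = (1, 0, 10, -10)
  row 2: subtract -7/2×row1 = (0, 0, -22, 25)
  row 3: subtract -13/2×row1 = (0, 0, -46, 46)
step 3: normalize row 2 (÷-22) = (0, 0, 1, -25/22)
  row 0: subtract 10×row2 = (1, 0, 0, 15/11)
  row 1: subtract -7×row2 = (0, 1, 0, -43/22)
  row 3: subtract -46×row2 = (0, 0, 0, -69/11)
step 4: normalize row 3 (÷-69/11) = (0, 0, 0, 1)
  row 0: subtract 15/11×row3 = (1, 0, 0, 0)
  row 1: subtract -43/22×row3 = (0, 1, 0, 0)
  row 2: subtract -25/22×row3 = (0, 0, 1, 0)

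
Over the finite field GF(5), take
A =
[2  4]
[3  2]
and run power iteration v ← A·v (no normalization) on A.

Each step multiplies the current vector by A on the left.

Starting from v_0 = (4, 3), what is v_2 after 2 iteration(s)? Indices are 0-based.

v_0 = (4, 3).
v_1 = A·v_0 = (0, 3).
v_2 = A·v_1 = (2, 1).

v_2 = (2, 1)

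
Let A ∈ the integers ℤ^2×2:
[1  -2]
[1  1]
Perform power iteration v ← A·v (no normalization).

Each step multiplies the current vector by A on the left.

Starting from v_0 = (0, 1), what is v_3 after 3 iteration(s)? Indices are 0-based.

v_0 = (0, 1).
v_1 = A·v_0 = (-2, 1).
v_2 = A·v_1 = (-4, -1).
v_3 = A·v_2 = (-2, -5).

v_3 = (-2, -5)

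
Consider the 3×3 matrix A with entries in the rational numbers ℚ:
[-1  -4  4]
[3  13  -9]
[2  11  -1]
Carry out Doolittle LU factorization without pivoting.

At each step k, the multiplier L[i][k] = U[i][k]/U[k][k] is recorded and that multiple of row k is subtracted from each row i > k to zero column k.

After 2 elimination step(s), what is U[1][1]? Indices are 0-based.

[col 0] pivot -1
  R1 -= -3*R0 → (0, 1, 3)  (L[1][0] := -3)
  R2 -= -2*R0 → (0, 3, 7)  (L[2][0] := -2)
[col 1] pivot 1
  R2 -= 3*R1 → (0, 0, -2)  (L[2][1] := 3)

U[1][1] = 1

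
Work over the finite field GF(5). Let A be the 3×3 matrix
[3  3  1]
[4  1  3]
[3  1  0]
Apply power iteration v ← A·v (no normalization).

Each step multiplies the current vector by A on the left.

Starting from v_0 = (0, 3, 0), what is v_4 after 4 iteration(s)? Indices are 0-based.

v_0 = (0, 3, 0).
v_1 = A·v_0 = (4, 3, 3).
v_2 = A·v_1 = (4, 3, 0).
v_3 = A·v_2 = (1, 4, 0).
v_4 = A·v_3 = (0, 3, 2).

v_4 = (0, 3, 2)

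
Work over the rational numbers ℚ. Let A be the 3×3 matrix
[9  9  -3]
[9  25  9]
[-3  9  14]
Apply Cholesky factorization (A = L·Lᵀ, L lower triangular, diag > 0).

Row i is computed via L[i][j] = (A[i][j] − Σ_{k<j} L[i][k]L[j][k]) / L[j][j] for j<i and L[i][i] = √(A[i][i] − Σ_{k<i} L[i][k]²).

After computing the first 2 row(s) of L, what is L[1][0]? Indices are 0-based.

L[1][0] = 3

Step 1: L[0][0] = √(9) = 3.
  L[1][0] = (9) / L[0][0] = 3.
Step 2: L[1][1] = √(16) = 4.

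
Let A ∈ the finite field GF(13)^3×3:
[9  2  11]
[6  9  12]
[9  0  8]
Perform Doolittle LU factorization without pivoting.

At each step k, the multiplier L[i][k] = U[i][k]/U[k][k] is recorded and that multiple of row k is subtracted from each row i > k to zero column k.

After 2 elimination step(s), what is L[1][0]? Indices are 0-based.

L[1][0] = 5

k=0: U[0][0]=9
  eliminate (1,0): mult=5, new row 1: (0, 12, 9); set L[1][0]=5
  eliminate (2,0): mult=1, new row 2: (0, 11, 10); set L[2][0]=1
k=1: U[1][1]=12
  eliminate (2,1): mult=2, new row 2: (0, 0, 5); set L[2][1]=2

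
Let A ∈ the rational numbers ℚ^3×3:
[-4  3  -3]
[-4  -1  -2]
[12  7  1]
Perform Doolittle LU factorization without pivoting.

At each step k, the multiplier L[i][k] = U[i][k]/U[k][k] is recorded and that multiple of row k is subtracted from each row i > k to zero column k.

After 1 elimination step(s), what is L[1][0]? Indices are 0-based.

L[1][0] = 1

[col 0] pivot -4
  R1 -= 1*R0 → (0, -4, 1)  (L[1][0] := 1)
  R2 -= -3*R0 → (0, 16, -8)  (L[2][0] := -3)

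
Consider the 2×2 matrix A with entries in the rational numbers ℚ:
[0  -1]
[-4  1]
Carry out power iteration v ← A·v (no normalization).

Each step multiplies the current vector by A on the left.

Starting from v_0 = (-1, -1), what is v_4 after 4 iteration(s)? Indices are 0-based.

v_4 = (-11, 7)

v_0 = (-1, -1).
v_1 = A·v_0 = (1, 3).
v_2 = A·v_1 = (-3, -1).
v_3 = A·v_2 = (1, 11).
v_4 = A·v_3 = (-11, 7).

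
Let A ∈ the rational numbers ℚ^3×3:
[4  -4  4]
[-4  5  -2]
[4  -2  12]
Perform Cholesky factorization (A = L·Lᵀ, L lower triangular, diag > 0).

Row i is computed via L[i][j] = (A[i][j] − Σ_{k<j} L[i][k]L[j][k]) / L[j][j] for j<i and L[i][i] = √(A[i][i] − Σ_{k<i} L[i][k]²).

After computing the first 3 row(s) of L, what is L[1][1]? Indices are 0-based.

L[1][1] = 1

Step 1: L[0][0] = √(4) = 2.
  L[1][0] = (-4) / L[0][0] = -2.
Step 2: L[1][1] = √(1) = 1.
  L[2][0] = (4) / L[0][0] = 2.
  L[2][1] = (2) / L[1][1] = 2.
Step 3: L[2][2] = √(4) = 2.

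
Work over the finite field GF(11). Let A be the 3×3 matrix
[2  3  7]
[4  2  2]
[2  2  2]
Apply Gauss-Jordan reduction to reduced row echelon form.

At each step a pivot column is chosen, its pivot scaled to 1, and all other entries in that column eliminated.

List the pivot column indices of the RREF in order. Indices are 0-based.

pivot columns: 0, 1, 2

step 1: normalize row 0 (÷2) = (1, 7, 9)
  row 1: subtract 4×row0 = (0, 7, 10)
  row 2: subtract 2×row0 = (0, 10, 6)
step 2: normalize row 1 (÷7) = (0, 1, 3)
  row 0: subtract 7×row1 = (1, 0, 10)
  row 2: subtract 10×row1 = (0, 0, 9)
step 3: normalize row 2 (÷9) = (0, 0, 1)
  row 0: subtract 10×row2 = (1, 0, 0)
  row 1: subtract 3×row2 = (0, 1, 0)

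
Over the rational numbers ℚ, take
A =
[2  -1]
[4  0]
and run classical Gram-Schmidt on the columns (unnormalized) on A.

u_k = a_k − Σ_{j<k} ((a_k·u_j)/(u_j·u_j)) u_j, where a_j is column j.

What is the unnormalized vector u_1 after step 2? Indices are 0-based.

u_1 = (-4/5, 2/5)

Step 1: u_0 = a_0 = (2, 4).
Step 2: u_1 = a_1 − (-1/10)·u_0 = (-4/5, 2/5).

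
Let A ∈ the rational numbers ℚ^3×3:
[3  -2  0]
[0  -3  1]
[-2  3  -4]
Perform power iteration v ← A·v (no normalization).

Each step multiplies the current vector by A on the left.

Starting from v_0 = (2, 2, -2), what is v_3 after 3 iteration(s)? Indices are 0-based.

v_0 = (2, 2, -2).
v_1 = A·v_0 = (2, -8, 10).
v_2 = A·v_1 = (22, 34, -68).
v_3 = A·v_2 = (-2, -170, 330).

v_3 = (-2, -170, 330)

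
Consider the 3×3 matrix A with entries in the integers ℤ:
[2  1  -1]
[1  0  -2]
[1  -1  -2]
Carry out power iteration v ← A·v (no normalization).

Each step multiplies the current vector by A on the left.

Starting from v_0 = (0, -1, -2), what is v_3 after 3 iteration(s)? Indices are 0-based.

v_3 = (6, 27, 36)

v_0 = (0, -1, -2).
v_1 = A·v_0 = (1, 4, 5).
v_2 = A·v_1 = (1, -9, -13).
v_3 = A·v_2 = (6, 27, 36).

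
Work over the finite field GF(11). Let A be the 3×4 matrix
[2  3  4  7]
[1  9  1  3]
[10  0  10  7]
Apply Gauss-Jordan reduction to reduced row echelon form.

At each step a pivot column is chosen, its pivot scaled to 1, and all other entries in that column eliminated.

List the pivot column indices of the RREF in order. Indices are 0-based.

pivot columns: 0, 1, 2

step 1: normalize row 0 (÷2) = (1, 7, 2, 9)
  row 1: subtract 1×row0 = (0, 2, 10, 5)
  row 2: subtract 10×row0 = (0, 7, 1, 5)
step 2: normalize row 1 (÷2) = (0, 1, 5, 8)
  row 0: subtract 7×row1 = (1, 0, 0, 8)
  row 2: subtract 7×row1 = (0, 0, 10, 4)
step 3: normalize row 2 (÷10) = (0, 0, 1, 7)
  row 1: subtract 5×row2 = (0, 1, 0, 6)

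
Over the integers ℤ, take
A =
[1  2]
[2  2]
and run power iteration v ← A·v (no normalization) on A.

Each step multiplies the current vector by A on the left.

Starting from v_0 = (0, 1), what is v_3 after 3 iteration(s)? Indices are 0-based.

v_3 = (22, 28)

v_0 = (0, 1).
v_1 = A·v_0 = (2, 2).
v_2 = A·v_1 = (6, 8).
v_3 = A·v_2 = (22, 28).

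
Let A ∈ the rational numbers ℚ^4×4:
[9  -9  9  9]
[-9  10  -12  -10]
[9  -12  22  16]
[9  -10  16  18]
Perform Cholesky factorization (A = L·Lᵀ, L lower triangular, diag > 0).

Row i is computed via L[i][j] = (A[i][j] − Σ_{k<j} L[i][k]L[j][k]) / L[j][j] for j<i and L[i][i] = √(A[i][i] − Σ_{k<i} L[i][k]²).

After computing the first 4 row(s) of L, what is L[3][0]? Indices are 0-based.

L[3][0] = 3

Step 1: L[0][0] = √(9) = 3.
  L[1][0] = (-9) / L[0][0] = -3.
Step 2: L[1][1] = √(1) = 1.
  L[2][0] = (9) / L[0][0] = 3.
  L[2][1] = (-3) / L[1][1] = -3.
Step 3: L[2][2] = √(4) = 2.
  L[3][0] = (9) / L[0][0] = 3.
  L[3][1] = (-1) / L[1][1] = -1.
  L[3][2] = (4) / L[2][2] = 2.
Step 4: L[3][3] = √(4) = 2.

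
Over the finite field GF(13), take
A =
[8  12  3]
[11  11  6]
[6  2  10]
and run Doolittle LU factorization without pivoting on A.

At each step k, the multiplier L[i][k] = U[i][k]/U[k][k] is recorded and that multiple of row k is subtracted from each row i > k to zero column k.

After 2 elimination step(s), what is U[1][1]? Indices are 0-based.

Step 1: pivot at (0,0) is 8.
  row1 ← row1 − (3)·row0  ⇒  L[1][0]=3, U row1=(0, 1, 10)
  row2 ← row2 − (4)·row0  ⇒  L[2][0]=4, U row2=(0, 6, 11)
Step 2: pivot at (1,1) is 1.
  row2 ← row2 − (6)·row1  ⇒  L[2][1]=6, U row2=(0, 0, 3)

U[1][1] = 1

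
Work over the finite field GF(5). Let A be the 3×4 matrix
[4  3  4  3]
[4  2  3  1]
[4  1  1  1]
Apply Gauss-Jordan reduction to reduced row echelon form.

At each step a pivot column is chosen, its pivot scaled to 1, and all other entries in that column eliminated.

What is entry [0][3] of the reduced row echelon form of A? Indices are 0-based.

M[0][3] = 1

pivot(0,0)=4: scale R0 → (1, 2, 1, 2)
  clear (1,0): R1 −= (4)R0 → (0, 4, 4, 3)
  clear (2,0): R2 −= (4)R0 → (0, 3, 2, 3)
pivot(1,1)=4: scale R1 → (0, 1, 1, 2)
  clear (0,1): R0 −= (2)R1 → (1, 0, 4, 3)
  clear (2,1): R2 −= (3)R1 → (0, 0, 4, 2)
pivot(2,2)=4: scale R2 → (0, 0, 1, 3)
  clear (0,2): R0 −= (4)R2 → (1, 0, 0, 1)
  clear (1,2): R1 −= (1)R2 → (0, 1, 0, 4)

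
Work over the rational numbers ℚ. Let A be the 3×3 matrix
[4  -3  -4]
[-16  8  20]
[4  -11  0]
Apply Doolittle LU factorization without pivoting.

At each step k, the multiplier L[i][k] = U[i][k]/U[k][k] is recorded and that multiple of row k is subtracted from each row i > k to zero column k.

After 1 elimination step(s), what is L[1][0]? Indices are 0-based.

L[1][0] = -4

[col 0] pivot 4
  R1 -= -4*R0 → (0, -4, 4)  (L[1][0] := -4)
  R2 -= 1*R0 → (0, -8, 4)  (L[2][0] := 1)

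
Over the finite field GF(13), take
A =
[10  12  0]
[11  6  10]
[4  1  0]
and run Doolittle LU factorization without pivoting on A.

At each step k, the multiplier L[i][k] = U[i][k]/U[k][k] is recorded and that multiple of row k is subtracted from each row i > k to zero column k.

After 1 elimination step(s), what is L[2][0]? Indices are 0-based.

L[2][0] = 3

Step 1: pivot at (0,0) is 10.
  row1 ← row1 − (5)·row0  ⇒  L[1][0]=5, U row1=(0, 11, 10)
  row2 ← row2 − (3)·row0  ⇒  L[2][0]=3, U row2=(0, 4, 0)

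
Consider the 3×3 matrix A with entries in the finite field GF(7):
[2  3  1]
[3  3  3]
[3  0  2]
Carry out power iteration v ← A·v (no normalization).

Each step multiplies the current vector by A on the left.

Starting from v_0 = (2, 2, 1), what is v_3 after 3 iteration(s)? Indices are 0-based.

v_3 = (1, 6, 1)

v_0 = (2, 2, 1).
v_1 = A·v_0 = (4, 1, 1).
v_2 = A·v_1 = (5, 4, 0).
v_3 = A·v_2 = (1, 6, 1).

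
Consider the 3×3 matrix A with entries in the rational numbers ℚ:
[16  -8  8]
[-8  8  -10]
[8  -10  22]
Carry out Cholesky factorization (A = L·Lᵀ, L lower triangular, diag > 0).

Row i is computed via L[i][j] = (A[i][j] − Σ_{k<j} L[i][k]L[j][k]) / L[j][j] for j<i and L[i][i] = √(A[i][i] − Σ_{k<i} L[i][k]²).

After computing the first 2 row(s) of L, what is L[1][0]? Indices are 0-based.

L[1][0] = -2

Step 1: L[0][0] = √(16) = 4.
  L[1][0] = (-8) / L[0][0] = -2.
Step 2: L[1][1] = √(4) = 2.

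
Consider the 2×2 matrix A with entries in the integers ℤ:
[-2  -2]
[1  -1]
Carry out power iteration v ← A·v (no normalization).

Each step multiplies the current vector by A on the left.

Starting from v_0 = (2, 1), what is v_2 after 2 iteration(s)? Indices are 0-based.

v_0 = (2, 1).
v_1 = A·v_0 = (-6, 1).
v_2 = A·v_1 = (10, -7).

v_2 = (10, -7)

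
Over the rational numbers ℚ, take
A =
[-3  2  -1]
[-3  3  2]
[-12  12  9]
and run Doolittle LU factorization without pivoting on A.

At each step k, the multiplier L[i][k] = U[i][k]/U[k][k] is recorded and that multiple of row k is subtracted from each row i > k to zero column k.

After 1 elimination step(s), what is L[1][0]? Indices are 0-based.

Step 1: pivot at (0,0) is -3.
  row1 ← row1 − (1)·row0  ⇒  L[1][0]=1, U row1=(0, 1, 3)
  row2 ← row2 − (4)·row0  ⇒  L[2][0]=4, U row2=(0, 4, 13)

L[1][0] = 1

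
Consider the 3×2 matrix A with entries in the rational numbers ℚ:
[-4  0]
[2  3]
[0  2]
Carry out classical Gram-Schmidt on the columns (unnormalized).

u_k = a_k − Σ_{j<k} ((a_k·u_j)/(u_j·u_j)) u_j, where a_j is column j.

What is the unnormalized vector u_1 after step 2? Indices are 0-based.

u_1 = (6/5, 12/5, 2)

Step 1: u_0 = a_0 = (-4, 2, 0).
Step 2: u_1 = a_1 − (3/10)·u_0 = (6/5, 12/5, 2).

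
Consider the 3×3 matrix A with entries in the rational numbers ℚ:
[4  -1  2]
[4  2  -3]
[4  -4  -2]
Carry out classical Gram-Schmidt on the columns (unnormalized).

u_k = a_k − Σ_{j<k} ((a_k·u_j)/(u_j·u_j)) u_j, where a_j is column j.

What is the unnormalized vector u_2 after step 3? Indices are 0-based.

Step 1: u_0 = a_0 = (4, 4, 4).
Step 2: u_1 = a_1 − (-1/4)·u_0 = (0, 3, -3).
Step 3: u_2 = a_2 − (-1/4)·u_0 − (-1/6)·u_1 = (3, -3/2, -3/2).

u_2 = (3, -3/2, -3/2)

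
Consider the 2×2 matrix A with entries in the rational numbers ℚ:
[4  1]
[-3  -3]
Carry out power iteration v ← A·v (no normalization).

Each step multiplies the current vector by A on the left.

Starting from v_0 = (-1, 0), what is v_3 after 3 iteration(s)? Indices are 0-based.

v_0 = (-1, 0).
v_1 = A·v_0 = (-4, 3).
v_2 = A·v_1 = (-13, 3).
v_3 = A·v_2 = (-49, 30).

v_3 = (-49, 30)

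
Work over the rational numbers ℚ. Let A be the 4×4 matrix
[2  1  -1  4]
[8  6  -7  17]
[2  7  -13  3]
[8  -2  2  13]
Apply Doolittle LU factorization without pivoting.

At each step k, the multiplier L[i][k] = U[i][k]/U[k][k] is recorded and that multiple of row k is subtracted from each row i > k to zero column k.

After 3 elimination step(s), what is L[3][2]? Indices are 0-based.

L[3][2] = 1

[col 0] pivot 2
  R1 -= 4*R0 → (0, 2, -3, 1)  (L[1][0] := 4)
  R2 -= 1*R0 → (0, 6, -12, -1)  (L[2][0] := 1)
  R3 -= 4*R0 → (0, -6, 6, -3)  (L[3][0] := 4)
[col 1] pivot 2
  R2 -= 3*R1 → (0, 0, -3, -4)  (L[2][1] := 3)
  R3 -= -3*R1 → (0, 0, -3, 0)  (L[3][1] := -3)
[col 2] pivot -3
  R3 -= 1*R2 → (0, 0, 0, 4)  (L[3][2] := 1)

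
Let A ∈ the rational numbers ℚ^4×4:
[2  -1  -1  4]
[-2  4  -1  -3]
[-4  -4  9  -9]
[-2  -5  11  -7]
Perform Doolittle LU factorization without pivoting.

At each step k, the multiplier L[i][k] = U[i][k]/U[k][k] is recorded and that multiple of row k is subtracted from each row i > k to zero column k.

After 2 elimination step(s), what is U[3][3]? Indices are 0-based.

k=0: U[0][0]=2
  eliminate (1,0): mult=-1, new row 1: (0, 3, -2, 1); set L[1][0]=-1
  eliminate (2,0): mult=-2, new row 2: (0, -6, 7, -1); set L[2][0]=-2
  eliminate (3,0): mult=-1, new row 3: (0, -6, 10, -3); set L[3][0]=-1
k=1: U[1][1]=3
  eliminate (2,1): mult=-2, new row 2: (0, 0, 3, 1); set L[2][1]=-2
  eliminate (3,1): mult=-2, new row 3: (0, 0, 6, -1); set L[3][1]=-2

U[3][3] = -1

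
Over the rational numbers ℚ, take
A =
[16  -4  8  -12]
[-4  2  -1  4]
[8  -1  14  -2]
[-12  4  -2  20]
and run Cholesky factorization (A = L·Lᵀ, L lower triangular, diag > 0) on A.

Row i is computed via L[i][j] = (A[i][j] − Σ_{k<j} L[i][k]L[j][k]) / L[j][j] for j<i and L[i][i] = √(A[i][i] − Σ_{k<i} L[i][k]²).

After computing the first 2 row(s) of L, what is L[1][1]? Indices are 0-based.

L[1][1] = 1

Step 1: L[0][0] = √(16) = 4.
  L[1][0] = (-4) / L[0][0] = -1.
Step 2: L[1][1] = √(1) = 1.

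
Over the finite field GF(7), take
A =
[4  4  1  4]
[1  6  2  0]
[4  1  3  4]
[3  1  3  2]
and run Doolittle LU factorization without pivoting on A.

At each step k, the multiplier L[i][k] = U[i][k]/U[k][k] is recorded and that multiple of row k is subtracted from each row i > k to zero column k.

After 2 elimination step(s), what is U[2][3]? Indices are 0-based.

U[2][3] = 5

k=0: U[0][0]=4
  eliminate (1,0): mult=2, new row 1: (0, 5, 0, 6); set L[1][0]=2
  eliminate (2,0): mult=1, new row 2: (0, 4, 2, 0); set L[2][0]=1
  eliminate (3,0): mult=6, new row 3: (0, 5, 4, 6); set L[3][0]=6
k=1: U[1][1]=5
  eliminate (2,1): mult=5, new row 2: (0, 0, 2, 5); set L[2][1]=5
  eliminate (3,1): mult=1, new row 3: (0, 0, 4, 0); set L[3][1]=1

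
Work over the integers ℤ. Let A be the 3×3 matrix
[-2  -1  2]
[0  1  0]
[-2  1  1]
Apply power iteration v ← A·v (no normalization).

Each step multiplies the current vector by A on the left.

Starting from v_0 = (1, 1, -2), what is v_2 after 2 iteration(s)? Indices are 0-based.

v_2 = (7, 1, 12)

v_0 = (1, 1, -2).
v_1 = A·v_0 = (-7, 1, -3).
v_2 = A·v_1 = (7, 1, 12).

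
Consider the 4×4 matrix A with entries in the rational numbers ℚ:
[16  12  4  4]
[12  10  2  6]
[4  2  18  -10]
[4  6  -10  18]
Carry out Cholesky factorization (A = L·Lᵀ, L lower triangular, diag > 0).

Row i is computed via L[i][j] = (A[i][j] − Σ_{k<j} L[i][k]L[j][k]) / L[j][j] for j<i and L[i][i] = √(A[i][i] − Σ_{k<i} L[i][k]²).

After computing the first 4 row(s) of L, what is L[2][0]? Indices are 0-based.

Step 1: L[0][0] = √(16) = 4.
  L[1][0] = (12) / L[0][0] = 3.
Step 2: L[1][1] = √(1) = 1.
  L[2][0] = (4) / L[0][0] = 1.
  L[2][1] = (-1) / L[1][1] = -1.
Step 3: L[2][2] = √(16) = 4.
  L[3][0] = (4) / L[0][0] = 1.
  L[3][1] = (3) / L[1][1] = 3.
  L[3][2] = (-8) / L[2][2] = -2.
Step 4: L[3][3] = √(4) = 2.

L[2][0] = 1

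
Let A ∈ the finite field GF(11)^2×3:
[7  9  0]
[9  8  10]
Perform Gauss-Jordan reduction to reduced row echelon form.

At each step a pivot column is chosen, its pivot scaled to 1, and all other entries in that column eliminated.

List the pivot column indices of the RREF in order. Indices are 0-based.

step 1: normalize row 0 (÷7) = (1, 6, 0)
  row 1: subtract 9×row0 = (0, 9, 10)
step 2: normalize row 1 (÷9) = (0, 1, 6)
  row 0: subtract 6×row1 = (1, 0, 8)

pivot columns: 0, 1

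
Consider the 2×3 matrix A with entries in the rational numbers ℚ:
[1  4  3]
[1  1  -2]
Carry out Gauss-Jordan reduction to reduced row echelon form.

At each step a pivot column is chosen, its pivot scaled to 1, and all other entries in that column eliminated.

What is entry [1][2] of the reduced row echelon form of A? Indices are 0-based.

pivot(0,0)=1: scale R0 → (1, 4, 3)
  clear (1,0): R1 −= (1)R0 → (0, -3, -5)
pivot(1,1)=-3: scale R1 → (0, 1, 5/3)
  clear (0,1): R0 −= (4)R1 → (1, 0, -11/3)

M[1][2] = 5/3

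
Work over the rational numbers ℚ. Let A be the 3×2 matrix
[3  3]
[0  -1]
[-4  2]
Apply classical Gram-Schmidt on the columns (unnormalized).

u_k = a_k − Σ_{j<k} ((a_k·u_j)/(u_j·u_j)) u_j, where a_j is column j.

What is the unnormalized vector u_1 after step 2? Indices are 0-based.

Step 1: u_0 = a_0 = (3, 0, -4).
Step 2: u_1 = a_1 − (1/25)·u_0 = (72/25, -1, 54/25).

u_1 = (72/25, -1, 54/25)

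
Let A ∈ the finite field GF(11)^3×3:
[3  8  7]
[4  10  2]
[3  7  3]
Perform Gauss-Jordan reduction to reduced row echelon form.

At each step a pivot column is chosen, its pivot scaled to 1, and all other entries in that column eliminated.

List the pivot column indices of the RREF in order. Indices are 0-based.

pivot columns: 0, 1, 2

pivot(0,0)=3: scale R0 → (1, 10, 6)
  clear (1,0): R1 −= (4)R0 → (0, 3, 0)
  clear (2,0): R2 −= (3)R0 → (0, 10, 7)
pivot(1,1)=3: scale R1 → (0, 1, 0)
  clear (0,1): R0 −= (10)R1 → (1, 0, 6)
  clear (2,1): R2 −= (10)R1 → (0, 0, 7)
pivot(2,2)=7: scale R2 → (0, 0, 1)
  clear (0,2): R0 −= (6)R2 → (1, 0, 0)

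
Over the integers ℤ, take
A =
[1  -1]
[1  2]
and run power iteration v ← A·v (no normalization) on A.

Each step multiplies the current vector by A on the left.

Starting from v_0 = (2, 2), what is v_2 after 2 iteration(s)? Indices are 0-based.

v_0 = (2, 2).
v_1 = A·v_0 = (0, 6).
v_2 = A·v_1 = (-6, 12).

v_2 = (-6, 12)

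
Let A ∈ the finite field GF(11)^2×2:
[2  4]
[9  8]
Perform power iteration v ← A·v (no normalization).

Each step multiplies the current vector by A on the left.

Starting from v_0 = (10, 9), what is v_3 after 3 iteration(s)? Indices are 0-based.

v_3 = (8, 10)

v_0 = (10, 9).
v_1 = A·v_0 = (1, 8).
v_2 = A·v_1 = (1, 7).
v_3 = A·v_2 = (8, 10).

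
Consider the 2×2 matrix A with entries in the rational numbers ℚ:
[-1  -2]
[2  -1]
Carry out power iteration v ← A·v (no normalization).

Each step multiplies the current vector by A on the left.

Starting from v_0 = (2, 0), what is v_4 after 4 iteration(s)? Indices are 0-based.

v_0 = (2, 0).
v_1 = A·v_0 = (-2, 4).
v_2 = A·v_1 = (-6, -8).
v_3 = A·v_2 = (22, -4).
v_4 = A·v_3 = (-14, 48).

v_4 = (-14, 48)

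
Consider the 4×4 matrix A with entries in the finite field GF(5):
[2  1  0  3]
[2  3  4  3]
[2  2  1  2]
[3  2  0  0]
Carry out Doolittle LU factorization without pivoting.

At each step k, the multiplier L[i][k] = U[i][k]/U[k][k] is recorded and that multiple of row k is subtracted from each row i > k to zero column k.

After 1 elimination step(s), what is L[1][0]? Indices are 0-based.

[col 0] pivot 2
  R1 -= 1*R0 → (0, 2, 4, 0)  (L[1][0] := 1)
  R2 -= 1*R0 → (0, 1, 1, 4)  (L[2][0] := 1)
  R3 -= 4*R0 → (0, 3, 0, 3)  (L[3][0] := 4)

L[1][0] = 1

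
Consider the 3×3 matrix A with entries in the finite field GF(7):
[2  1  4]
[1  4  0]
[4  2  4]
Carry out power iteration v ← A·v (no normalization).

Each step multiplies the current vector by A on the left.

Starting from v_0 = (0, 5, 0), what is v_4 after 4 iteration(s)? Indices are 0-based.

v_4 = (6, 4, 0)

v_0 = (0, 5, 0).
v_1 = A·v_0 = (5, 6, 3).
v_2 = A·v_1 = (0, 1, 2).
v_3 = A·v_2 = (2, 4, 3).
v_4 = A·v_3 = (6, 4, 0).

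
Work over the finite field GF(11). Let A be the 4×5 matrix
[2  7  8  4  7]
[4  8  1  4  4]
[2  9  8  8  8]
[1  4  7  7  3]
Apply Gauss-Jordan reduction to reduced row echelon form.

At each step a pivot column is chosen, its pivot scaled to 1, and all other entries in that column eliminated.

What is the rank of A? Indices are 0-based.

[1] R0 /= 2  ⇒  (1, 9, 4, 2, 9)
     R1 -= 4·R0  ⇒  (0, 5, 7, 7, 1)
     R2 -= 2·R0  ⇒  (0, 2, 0, 4, 1)
     R3 -= 1·R0  ⇒  (0, 6, 3, 5, 5)
[2] R1 /= 5  ⇒  (0, 1, 8, 8, 9)
     R0 -= 9·R1  ⇒  (1, 0, 9, 7, 5)
     R2 -= 2·R1  ⇒  (0, 0, 6, 10, 5)
     R3 -= 6·R1  ⇒  (0, 0, 10, 1, 6)
[3] R2 /= 6  ⇒  (0, 0, 1, 9, 10)
     R0 -= 9·R2  ⇒  (1, 0, 0, 3, 3)
     R1 -= 8·R2  ⇒  (0, 1, 0, 2, 6)
     R3 -= 10·R2  ⇒  (0, 0, 0, 10, 5)
[4] R3 /= 10  ⇒  (0, 0, 0, 1, 6)
     R0 -= 3·R3  ⇒  (1, 0, 0, 0, 7)
     R1 -= 2·R3  ⇒  (0, 1, 0, 0, 5)
     R2 -= 9·R3  ⇒  (0, 0, 1, 0, 0)

rank = 4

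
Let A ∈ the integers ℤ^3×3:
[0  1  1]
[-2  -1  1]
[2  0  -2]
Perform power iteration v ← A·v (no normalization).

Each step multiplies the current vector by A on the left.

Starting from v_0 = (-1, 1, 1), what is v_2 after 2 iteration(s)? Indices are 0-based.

v_0 = (-1, 1, 1).
v_1 = A·v_0 = (2, 2, -4).
v_2 = A·v_1 = (-2, -10, 12).

v_2 = (-2, -10, 12)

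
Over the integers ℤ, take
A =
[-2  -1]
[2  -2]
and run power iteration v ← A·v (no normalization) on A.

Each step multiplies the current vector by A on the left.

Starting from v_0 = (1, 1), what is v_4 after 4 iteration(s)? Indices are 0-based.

v_4 = (-12, -60)

v_0 = (1, 1).
v_1 = A·v_0 = (-3, 0).
v_2 = A·v_1 = (6, -6).
v_3 = A·v_2 = (-6, 24).
v_4 = A·v_3 = (-12, -60).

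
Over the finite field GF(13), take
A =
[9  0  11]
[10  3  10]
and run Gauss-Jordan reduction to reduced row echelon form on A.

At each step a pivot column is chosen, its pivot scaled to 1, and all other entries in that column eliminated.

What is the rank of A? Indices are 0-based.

rank = 2

step 1: normalize row 0 (÷9) = (1, 0, 7)
  row 1: subtract 10×row0 = (0, 3, 5)
step 2: normalize row 1 (÷3) = (0, 1, 6)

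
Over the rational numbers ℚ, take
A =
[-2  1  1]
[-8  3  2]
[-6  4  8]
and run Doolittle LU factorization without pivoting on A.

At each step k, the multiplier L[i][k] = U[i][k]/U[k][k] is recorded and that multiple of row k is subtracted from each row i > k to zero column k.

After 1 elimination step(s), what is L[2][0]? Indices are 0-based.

Step 1: pivot at (0,0) is -2.
  row1 ← row1 − (4)·row0  ⇒  L[1][0]=4, U row1=(0, -1, -2)
  row2 ← row2 − (3)·row0  ⇒  L[2][0]=3, U row2=(0, 1, 5)

L[2][0] = 3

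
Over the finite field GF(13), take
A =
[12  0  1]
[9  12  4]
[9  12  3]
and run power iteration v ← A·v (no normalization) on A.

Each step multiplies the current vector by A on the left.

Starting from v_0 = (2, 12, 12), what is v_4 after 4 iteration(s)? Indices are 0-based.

v_0 = (2, 12, 12).
v_1 = A·v_0 = (10, 2, 3).
v_2 = A·v_1 = (6, 9, 6).
v_3 = A·v_2 = (0, 4, 11).
v_4 = A·v_3 = (11, 1, 3).

v_4 = (11, 1, 3)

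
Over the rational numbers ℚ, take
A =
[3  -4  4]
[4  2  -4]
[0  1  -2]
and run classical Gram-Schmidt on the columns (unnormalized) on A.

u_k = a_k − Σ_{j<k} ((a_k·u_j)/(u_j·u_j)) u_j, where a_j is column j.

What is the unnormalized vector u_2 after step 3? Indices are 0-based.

u_2 = (-64/509, 48/509, -352/509)

Step 1: u_0 = a_0 = (3, 4, 0).
Step 2: u_1 = a_1 − (-4/25)·u_0 = (-88/25, 66/25, 1).
Step 3: u_2 = a_2 − (-4/25)·u_0 − (-666/509)·u_1 = (-64/509, 48/509, -352/509).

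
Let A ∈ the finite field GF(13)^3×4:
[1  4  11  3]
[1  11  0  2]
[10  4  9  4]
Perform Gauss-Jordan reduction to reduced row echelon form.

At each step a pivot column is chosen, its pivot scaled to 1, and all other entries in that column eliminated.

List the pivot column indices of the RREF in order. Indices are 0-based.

[1] R0 /= 1  ⇒  (1, 4, 11, 3)
     R1 -= 1·R0  ⇒  (0, 7, 2, 12)
     R2 -= 10·R0  ⇒  (0, 3, 3, 0)
[2] R1 /= 7  ⇒  (0, 1, 4, 11)
     R0 -= 4·R1  ⇒  (1, 0, 8, 11)
     R2 -= 3·R1  ⇒  (0, 0, 4, 6)
[3] R2 /= 4  ⇒  (0, 0, 1, 8)
     R0 -= 8·R2  ⇒  (1, 0, 0, 12)
     R1 -= 4·R2  ⇒  (0, 1, 0, 5)

pivot columns: 0, 1, 2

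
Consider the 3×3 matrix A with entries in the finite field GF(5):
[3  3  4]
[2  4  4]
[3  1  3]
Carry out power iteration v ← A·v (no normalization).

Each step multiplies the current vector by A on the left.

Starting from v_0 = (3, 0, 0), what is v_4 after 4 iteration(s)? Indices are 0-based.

v_4 = (2, 4, 3)

v_0 = (3, 0, 0).
v_1 = A·v_0 = (4, 1, 4).
v_2 = A·v_1 = (1, 3, 0).
v_3 = A·v_2 = (2, 4, 1).
v_4 = A·v_3 = (2, 4, 3).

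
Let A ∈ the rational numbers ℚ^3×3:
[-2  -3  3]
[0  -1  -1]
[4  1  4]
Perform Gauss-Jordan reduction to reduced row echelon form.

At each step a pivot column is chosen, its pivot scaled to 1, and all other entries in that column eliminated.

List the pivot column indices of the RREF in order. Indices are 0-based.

step 1: normalize row 0 (÷-2) = (1, 3/2, -3/2)
  row 2: subtract 4×row0 = (0, -5, 10)
step 2: normalize row 1 (÷-1) = (0, 1, 1)
  row 0: subtract 3/2×row1 = (1, 0, -3)
  row 2: subtract -5×row1 = (0, 0, 15)
step 3: normalize row 2 (÷15) = (0, 0, 1)
  row 0: subtract -3×row2 = (1, 0, 0)
  row 1: subtract 1×row2 = (0, 1, 0)

pivot columns: 0, 1, 2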